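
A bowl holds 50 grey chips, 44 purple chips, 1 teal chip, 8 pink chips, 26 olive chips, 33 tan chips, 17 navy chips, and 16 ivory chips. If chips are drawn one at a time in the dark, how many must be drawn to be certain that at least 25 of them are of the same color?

Treat the 8 colors as pigeonholes.
In the worst case we take at most 24 of each color, but all 1 teal, all 8 pink, all 17 navy, and all 16 ivory (fewer than 24), giving 24 + 24 + 1 + 8 + 24 + 24 + 17 + 16 = 138.
One more chip then forces some color to 25, so 138 + 1 = 139.

139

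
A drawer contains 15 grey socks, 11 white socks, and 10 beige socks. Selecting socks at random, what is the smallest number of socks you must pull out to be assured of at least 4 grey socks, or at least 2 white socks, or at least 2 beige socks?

The worst case stops just short of every target: 3 grey, 1 white, 1 beige — 3 + 1 + 1 = 5 socks.
One more sock must push some color to its target, so 5 + 1 = 6.

6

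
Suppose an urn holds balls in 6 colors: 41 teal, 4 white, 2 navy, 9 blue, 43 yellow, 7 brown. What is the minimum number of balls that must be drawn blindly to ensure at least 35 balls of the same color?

91

In the worst case we take at most 34 of each color, but all 4 white, all 2 navy, all 9 blue, and all 7 brown (fewer than 34), giving 34 + 4 + 2 + 9 + 34 + 7 = 90.
One more ball then forces some color to 35, so 90 + 1 = 91.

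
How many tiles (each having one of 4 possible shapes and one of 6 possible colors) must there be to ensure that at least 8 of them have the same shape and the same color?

169

There are 4 × 6 = 24 (shape, color) combinations acting as pigeonholes.
With 24 × 7 = 168 tiles we could place exactly 7 in each, with no (shape, color) pair reaching 8.
One more forces some (shape, color) pair to hold 8, so 168 + 1 = 169.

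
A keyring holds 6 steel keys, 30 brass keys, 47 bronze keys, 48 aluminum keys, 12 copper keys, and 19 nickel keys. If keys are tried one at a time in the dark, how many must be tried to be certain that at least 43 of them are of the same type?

152

Treat the 6 types as pigeonholes.
In the worst case we take at most 42 of each type, but all 6 steel, all 30 brass, all 12 copper, and all 19 nickel (fewer than 42), giving 6 + 30 + 42 + 42 + 12 + 19 = 151.
One more key then forces some type to 43, so 151 + 1 = 152.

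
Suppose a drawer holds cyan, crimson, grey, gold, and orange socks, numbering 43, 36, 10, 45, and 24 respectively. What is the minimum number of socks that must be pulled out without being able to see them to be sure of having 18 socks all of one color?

79

In the worst case we take at most 17 of each color, but all 10 grey (fewer than 17), giving 17 + 17 + 10 + 17 + 17 = 78.
One more sock then forces some color to 18, so 78 + 1 = 79.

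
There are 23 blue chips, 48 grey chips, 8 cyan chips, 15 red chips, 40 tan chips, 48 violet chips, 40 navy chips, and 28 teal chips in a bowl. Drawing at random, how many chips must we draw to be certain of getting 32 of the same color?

In the worst case we take at most 31 of each color, but all 23 blue, all 8 cyan, all 15 red, and all 28 teal (fewer than 31), giving 23 + 31 + 8 + 15 + 31 + 31 + 31 + 28 = 198.
One more chip then forces some color to 32, so 198 + 1 = 199.

199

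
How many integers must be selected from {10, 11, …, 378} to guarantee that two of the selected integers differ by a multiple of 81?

Group the integers by remainder mod 81; there are 81 residue classes, each nonempty in this range.
Choosing one from each class (81 integers) avoids any shared remainder.
One more choice must repeat a class, so two differ by a multiple of 81. Hence 81 + 1 = 82.

82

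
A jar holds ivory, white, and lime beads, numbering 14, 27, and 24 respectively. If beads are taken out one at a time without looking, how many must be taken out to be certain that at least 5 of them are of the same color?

The worst case takes 4 beads of each color without reaching 5 of any: 3 × 4 = 12.
The next bead must bring some color to 5, so 12 + 1 = 13.

13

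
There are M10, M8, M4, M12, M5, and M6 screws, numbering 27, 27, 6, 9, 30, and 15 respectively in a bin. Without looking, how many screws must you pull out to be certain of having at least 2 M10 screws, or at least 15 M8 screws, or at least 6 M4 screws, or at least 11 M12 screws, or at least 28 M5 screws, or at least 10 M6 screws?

66

The worst case stops just short of every target: 1 M10, 14 M8, 5 M4, all 9 M12, 27 M5, 9 M6 — 1 + 14 + 5 + 9 + 27 + 9 = 65 screws.
One more screw must push some size to its target, so 65 + 1 = 66.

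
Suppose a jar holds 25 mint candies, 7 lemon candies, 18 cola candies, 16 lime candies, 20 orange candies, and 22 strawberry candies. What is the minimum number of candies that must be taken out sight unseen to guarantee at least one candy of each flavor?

The hardest flavor to obtain is lemon: we could draw every other candy first — 108 − 7 = 101 candies — without a single lemon one.
The next draw must be lemon, so 101 + 1 = 102.

102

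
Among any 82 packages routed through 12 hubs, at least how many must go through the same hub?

If each of the 12 hubs held at most 6, the total would be at most 12 × 6 = 72 < 82, a contradiction.
So at least one holds ⌈82/12⌉ = 7.

7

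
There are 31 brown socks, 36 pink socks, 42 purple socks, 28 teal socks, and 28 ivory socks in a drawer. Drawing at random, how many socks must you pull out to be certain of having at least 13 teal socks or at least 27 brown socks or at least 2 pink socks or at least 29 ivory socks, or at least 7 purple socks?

74

Each of the 5 colors has its own threshold; avoid all of them simultaneously.
The worst case stops just short of every target: 26 brown, 1 pink, 6 purple, 12 teal, 28 ivory — 26 + 1 + 6 + 12 + 28 = 73 socks.
One more sock must push some color to its target, so 73 + 1 = 74.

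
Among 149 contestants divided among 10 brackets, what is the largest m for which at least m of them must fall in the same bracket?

The 149 contestants fall into 10 brackets.
If each of the 10 brackets held at most 14, the total would be at most 10 × 14 = 140 < 149, a contradiction.
So at least one holds ⌈149/10⌉ = 15.

15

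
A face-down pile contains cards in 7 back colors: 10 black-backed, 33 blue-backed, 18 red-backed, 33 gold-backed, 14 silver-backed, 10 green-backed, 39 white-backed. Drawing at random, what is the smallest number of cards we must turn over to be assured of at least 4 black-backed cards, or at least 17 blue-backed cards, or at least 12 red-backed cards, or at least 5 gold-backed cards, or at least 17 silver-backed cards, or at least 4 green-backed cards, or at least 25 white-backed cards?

76

Each of the 7 back colors has its own threshold; avoid all of them simultaneously.
The worst case stops just short of every target: 3 black-backed, 16 blue-backed, 11 red-backed, 4 gold-backed, all 14 silver-backed, 3 green-backed, 24 white-backed — 3 + 16 + 11 + 4 + 14 + 3 + 24 = 75 cards.
One more card must push some back color to its target, so 75 + 1 = 76.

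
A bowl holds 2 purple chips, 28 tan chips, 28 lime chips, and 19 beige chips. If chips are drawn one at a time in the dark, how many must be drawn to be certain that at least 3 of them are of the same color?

Treat the 4 colors as pigeonholes.
The worst case takes 2 chips of each color without reaching 3 of any: 4 × 2 = 8.
The next chip must bring some color to 3, so 8 + 1 = 9.

9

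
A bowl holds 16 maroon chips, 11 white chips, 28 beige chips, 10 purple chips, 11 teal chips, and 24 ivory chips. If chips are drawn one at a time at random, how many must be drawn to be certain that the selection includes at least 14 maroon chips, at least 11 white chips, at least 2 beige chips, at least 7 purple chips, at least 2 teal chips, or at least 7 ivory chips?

38

Each of the 6 colors has its own threshold; avoid all of them simultaneously.
The worst case stops just short of every target: 13 maroon, 10 white, 1 beige, 6 purple, 1 teal, 6 ivory — 13 + 10 + 1 + 6 + 1 + 6 = 37 chips.
One more chip must push some color to its target, so 37 + 1 = 38.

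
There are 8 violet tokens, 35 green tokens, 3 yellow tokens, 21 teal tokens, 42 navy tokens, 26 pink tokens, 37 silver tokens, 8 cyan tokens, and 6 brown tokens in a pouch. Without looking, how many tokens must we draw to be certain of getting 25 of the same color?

In the worst case we take at most 24 of each color, but all 8 violet, all 3 yellow, all 21 teal, all 8 cyan, and all 6 brown (fewer than 24), giving 8 + 24 + 3 + 21 + 24 + 24 + 24 + 8 + 6 = 142.
One more token then forces some color to 25, so 142 + 1 = 143.

143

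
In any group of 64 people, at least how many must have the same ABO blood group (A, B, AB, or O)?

16

If each of the 4 ABO blood groups held at most 15, the total would be at most 4 × 15 = 60 < 64, a contradiction.
So at least one holds ⌈64/4⌉ = 16.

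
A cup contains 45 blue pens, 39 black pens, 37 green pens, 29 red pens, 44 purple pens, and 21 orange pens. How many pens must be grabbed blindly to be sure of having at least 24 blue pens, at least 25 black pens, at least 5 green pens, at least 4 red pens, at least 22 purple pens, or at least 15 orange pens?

90

The worst case stops just short of every target: 23 blue, 24 black, 4 green, 3 red, 21 purple, 14 orange — 23 + 24 + 4 + 3 + 21 + 14 = 89 pens.
One more pen must push some ink color to its target, so 89 + 1 = 90.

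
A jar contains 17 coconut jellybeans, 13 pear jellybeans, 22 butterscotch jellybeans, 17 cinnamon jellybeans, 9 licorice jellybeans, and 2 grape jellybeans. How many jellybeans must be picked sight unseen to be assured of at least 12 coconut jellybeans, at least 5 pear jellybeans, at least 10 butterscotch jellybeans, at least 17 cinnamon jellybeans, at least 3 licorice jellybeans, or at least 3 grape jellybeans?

45

The worst case stops just short of every target: 11 coconut, 4 pear, 9 butterscotch, 16 cinnamon, 2 licorice, 2 grape — 11 + 4 + 9 + 16 + 2 + 2 = 44 jellybeans.
One more jellybean must push some flavor to its target, so 44 + 1 = 45.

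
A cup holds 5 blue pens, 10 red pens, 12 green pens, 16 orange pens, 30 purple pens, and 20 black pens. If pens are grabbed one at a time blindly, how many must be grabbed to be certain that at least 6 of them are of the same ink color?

31

Treat the 6 ink colors as pigeonholes.
The worst case takes 5 pens of each ink color without reaching 6 of any: 6 × 5 = 30.
The next pen must bring some ink color to 6, so 30 + 1 = 31.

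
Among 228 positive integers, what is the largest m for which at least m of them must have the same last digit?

23

There are 10 possible last digits, which serve as the pigeonholes.
If each of the 10 possible last digits held at most 22, the total would be at most 10 × 22 = 220 < 228, a contradiction.
So at least one holds ⌈228/10⌉ = 23.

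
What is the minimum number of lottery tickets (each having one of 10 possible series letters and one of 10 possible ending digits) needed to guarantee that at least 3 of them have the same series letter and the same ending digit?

There are 10 × 10 = 100 (series letter, ending digit) combinations acting as pigeonholes.
With 100 × 2 = 200 lottery tickets we could place exactly 2 in each, with no (series letter, ending digit) pair reaching 3.
One more forces some (series letter, ending digit) pair to hold 3, so 200 + 1 = 201.

201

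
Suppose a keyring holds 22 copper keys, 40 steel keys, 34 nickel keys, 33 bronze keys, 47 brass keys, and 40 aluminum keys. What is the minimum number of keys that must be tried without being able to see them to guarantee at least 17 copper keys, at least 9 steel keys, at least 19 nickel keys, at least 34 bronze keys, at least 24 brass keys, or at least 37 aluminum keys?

135

The worst case stops just short of every target: 16 copper, 8 steel, 18 nickel, 33 bronze, 23 brass, 36 aluminum — 16 + 8 + 18 + 33 + 23 + 36 = 134 keys.
One more key must push some type to its target, so 134 + 1 = 135.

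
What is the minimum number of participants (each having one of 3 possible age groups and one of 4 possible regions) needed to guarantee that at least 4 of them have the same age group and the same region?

37

There are 3 × 4 = 12 (age group, region) combinations acting as pigeonholes.
With 12 × 3 = 36 participants we could place exactly 3 in each, with no (age group, region) pair reaching 4.
One more forces some (age group, region) pair to hold 4, so 36 + 1 = 37.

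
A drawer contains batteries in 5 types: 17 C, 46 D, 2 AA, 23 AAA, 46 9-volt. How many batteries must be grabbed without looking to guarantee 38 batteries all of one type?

Treat the 5 types as pigeonholes.
In the worst case we take at most 37 of each type, but all 17 C, all 2 AA, and all 23 AAA (fewer than 37), giving 17 + 37 + 2 + 23 + 37 = 116.
One more battery then forces some type to 38, so 116 + 1 = 117.

117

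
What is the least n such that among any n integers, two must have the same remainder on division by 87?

Two integers differ by a multiple of 87 exactly when they share a remainder mod 87.
There are 87 residue classes mod 87, so 87 integers can all lie in distinct classes.
One more integer must repeat a residue, giving a difference divisible by 87. So n = 87 + 1 = 88.

88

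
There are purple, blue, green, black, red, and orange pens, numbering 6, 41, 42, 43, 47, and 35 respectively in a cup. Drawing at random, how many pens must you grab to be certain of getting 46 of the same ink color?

In the worst case we take at most 45 of each ink color, but all 6 purple, all 41 blue, all 42 green, all 43 black, and all 35 orange (fewer than 45), giving 6 + 41 + 42 + 43 + 45 + 35 = 212.
One more pen then forces some ink color to 46, so 212 + 1 = 213.

213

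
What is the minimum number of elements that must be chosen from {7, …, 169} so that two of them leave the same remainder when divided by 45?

46

Group the integers by remainder mod 45; there are 45 residue classes, each nonempty in this range.
Choosing one from each class (45 integers) avoids any shared remainder.
One more choice must repeat a class, so two differ by a multiple of 45. Hence 45 + 1 = 46.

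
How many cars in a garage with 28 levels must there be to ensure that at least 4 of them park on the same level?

85

There are 28 levels acting as pigeonholes.
With 28 × 3 = 84 cars we could place exactly 3 in each, with no class reaching 4.
One more forces some class to hold 4, so 84 + 1 = 85.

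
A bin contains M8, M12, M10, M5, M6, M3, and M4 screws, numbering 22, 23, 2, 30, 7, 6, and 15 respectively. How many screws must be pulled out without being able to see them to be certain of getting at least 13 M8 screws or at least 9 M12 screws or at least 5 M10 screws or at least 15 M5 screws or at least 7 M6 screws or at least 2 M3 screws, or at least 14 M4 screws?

57

The worst case stops just short of every target: 12 M8, 8 M12, all 2 M10, 14 M5, 6 M6, 1 M3, 13 M4 — 12 + 8 + 2 + 14 + 6 + 1 + 13 = 56 screws.
One more screw must push some size to its target, so 56 + 1 = 57.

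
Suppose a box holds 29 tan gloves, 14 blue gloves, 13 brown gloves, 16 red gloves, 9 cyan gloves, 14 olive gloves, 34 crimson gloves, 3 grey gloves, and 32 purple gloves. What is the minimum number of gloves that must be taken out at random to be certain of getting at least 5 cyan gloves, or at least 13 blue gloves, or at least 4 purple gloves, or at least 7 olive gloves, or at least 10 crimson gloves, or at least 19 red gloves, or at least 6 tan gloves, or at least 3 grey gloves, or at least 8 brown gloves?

The worst case stops just short of every target: 5 tan, 12 blue, 7 brown, all 16 red, 4 cyan, 6 olive, 9 crimson, 2 grey, 3 purple — 5 + 12 + 7 + 16 + 4 + 6 + 9 + 2 + 3 = 64 gloves.
One more glove must push some color to its target, so 64 + 1 = 65.

65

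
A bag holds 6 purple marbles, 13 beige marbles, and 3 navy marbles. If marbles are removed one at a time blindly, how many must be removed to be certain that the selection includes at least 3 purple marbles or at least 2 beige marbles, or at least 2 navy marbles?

5

The worst case stops just short of every target: 2 purple, 1 beige, 1 navy — 2 + 1 + 1 = 4 marbles.
One more marble must push some color to its target, so 4 + 1 = 5.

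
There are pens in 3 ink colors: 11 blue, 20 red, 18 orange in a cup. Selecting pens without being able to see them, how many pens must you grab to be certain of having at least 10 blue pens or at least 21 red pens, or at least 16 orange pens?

45

Each of the 3 ink colors has its own threshold; avoid all of them simultaneously.
The worst case stops just short of every target: 9 blue, 20 red, 15 orange — 9 + 20 + 15 = 44 pens.
One more pen must push some ink color to its target, so 44 + 1 = 45.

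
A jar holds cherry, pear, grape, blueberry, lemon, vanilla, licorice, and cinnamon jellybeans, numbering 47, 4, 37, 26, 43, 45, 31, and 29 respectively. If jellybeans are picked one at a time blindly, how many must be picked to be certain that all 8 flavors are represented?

The hardest flavor to obtain is pear: we could draw every other jellybean first — 262 − 4 = 258 jellybeans — without a single pear one.
The next draw must be pear, so 258 + 1 = 259.

259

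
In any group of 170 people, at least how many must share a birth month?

15

There are 12 months of the year, which serve as the pigeonholes.
If each of the 12 months of the year held at most 14, the total would be at most 12 × 14 = 168 < 170, a contradiction.
So at least one holds ⌈170/12⌉ = 15.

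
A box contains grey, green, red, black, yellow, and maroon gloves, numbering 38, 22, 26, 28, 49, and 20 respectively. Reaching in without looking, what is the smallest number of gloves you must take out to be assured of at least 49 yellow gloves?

The worst case draws every non-yellow glove first: 38 + 22 + 26 + 28 + 20 = 134.
The next 49 draws are then forced to be yellow, giving 134 + 49 = 183.

183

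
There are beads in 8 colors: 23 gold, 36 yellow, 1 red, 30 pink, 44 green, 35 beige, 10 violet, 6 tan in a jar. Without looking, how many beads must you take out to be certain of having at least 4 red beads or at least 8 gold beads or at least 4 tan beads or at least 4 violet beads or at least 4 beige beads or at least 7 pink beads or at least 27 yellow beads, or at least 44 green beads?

93

The worst case stops just short of every target: 7 gold, 26 yellow, all 1 red, 6 pink, 43 green, 3 beige, 3 violet, 3 tan — 7 + 26 + 1 + 6 + 43 + 3 + 3 + 3 = 92 beads.
One more bead must push some color to its target, so 92 + 1 = 93.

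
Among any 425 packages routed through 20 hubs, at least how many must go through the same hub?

The 425 packages fall into 20 hubs.
If each of the 20 hubs held at most 21, the total would be at most 20 × 21 = 420 < 425, a contradiction.
So at least one holds ⌈425/20⌉ = 22.

22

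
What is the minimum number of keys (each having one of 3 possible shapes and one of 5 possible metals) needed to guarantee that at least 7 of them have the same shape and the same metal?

There are 3 × 5 = 15 (shape, metal) combinations acting as pigeonholes.
With 15 × 6 = 90 keys we could place exactly 6 in each, with no (shape, metal) pair reaching 7.
One more forces some (shape, metal) pair to hold 7, so 90 + 1 = 91.

91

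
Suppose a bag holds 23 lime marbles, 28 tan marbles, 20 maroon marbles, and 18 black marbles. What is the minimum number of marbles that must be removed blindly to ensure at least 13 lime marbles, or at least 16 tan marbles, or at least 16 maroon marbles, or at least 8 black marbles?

50

Each of the 4 colors has its own threshold; avoid all of them simultaneously.
The worst case stops just short of every target: 12 lime, 15 tan, 15 maroon, 7 black — 12 + 15 + 15 + 7 = 49 marbles.
One more marble must push some color to its target, so 49 + 1 = 50.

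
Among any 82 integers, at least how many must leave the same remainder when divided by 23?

4

The 82 integers fall into 23 residue classes modulo 23.
If each of the 23 residue classes modulo 23 held at most 3, the total would be at most 23 × 3 = 69 < 82, a contradiction.
So at least one holds ⌈82/23⌉ = 4.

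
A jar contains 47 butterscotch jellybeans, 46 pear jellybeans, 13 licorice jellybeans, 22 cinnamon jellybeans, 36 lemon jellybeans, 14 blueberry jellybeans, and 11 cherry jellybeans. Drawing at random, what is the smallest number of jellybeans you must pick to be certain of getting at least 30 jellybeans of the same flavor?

In the worst case we take at most 29 of each flavor, but all 13 licorice, all 22 cinnamon, all 14 blueberry, and all 11 cherry (fewer than 29), giving 29 + 29 + 13 + 22 + 29 + 14 + 11 = 147.
One more jellybean then forces some flavor to 30, so 147 + 1 = 148.

148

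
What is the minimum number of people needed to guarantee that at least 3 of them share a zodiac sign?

There are 12 zodiac signs acting as pigeonholes.
With 12 × 2 = 24 people we could place exactly 2 in each, with no class reaching 3.
One more forces some class to hold 3, so 24 + 1 = 25.

25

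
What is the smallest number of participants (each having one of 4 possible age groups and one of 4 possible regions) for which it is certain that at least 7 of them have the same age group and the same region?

97

There are 4 × 4 = 16 (age group, region) combinations acting as pigeonholes.
With 16 × 6 = 96 participants we could place exactly 6 in each, with no (age group, region) pair reaching 7.
One more forces some (age group, region) pair to hold 7, so 96 + 1 = 97.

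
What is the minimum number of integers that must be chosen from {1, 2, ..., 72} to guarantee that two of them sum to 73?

Partition {1, …, 72} into 36 pairs: {1,72}, {2,71}, …, {36,37}.
Choosing 36 integers — say the integers 1 through 36 — takes one from each pair and avoids the property.
Choosing 37 forces two into the same pair by pigeonhole, and those sum to 73. So 37.

37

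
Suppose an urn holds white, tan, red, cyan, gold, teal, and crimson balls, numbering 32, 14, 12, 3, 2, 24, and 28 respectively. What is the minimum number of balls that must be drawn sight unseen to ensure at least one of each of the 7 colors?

The hardest color to obtain is gold: we could draw every other ball first — 115 − 2 = 113 balls — without a single gold one.
The next draw must be gold, so 113 + 1 = 114.

114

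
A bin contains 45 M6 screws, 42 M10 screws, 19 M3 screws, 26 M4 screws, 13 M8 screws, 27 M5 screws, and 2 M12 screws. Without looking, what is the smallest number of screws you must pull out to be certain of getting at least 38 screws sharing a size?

Treat the 7 sizes as pigeonholes.
In the worst case we take at most 37 of each size, but all 19 M3, all 26 M4, all 13 M8, all 27 M5, and all 2 M12 (fewer than 37), giving 37 + 37 + 19 + 26 + 13 + 27 + 2 = 161.
One more screw then forces some size to 38, so 161 + 1 = 162.

162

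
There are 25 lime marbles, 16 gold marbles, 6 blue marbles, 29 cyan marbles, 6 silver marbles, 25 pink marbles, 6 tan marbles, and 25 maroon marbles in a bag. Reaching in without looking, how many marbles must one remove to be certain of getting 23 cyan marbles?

132

The worst case draws every non-cyan marble first: 25 + 16 + 6 + 6 + 25 + 6 + 25 = 109.
The next 23 draws are then forced to be cyan, giving 109 + 23 = 132.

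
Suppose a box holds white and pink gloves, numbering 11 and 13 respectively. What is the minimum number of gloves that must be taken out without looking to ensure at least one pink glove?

The worst case draws every non-pink glove first: 11.
The next draw is then forced to be pink, giving 11 + 1 = 12.

12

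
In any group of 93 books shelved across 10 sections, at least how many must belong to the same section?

10

The 93 books fall into 10 sections.
If each of the 10 sections held at most 9, the total would be at most 10 × 9 = 90 < 93, a contradiction.
So at least one holds ⌈93/10⌉ = 10.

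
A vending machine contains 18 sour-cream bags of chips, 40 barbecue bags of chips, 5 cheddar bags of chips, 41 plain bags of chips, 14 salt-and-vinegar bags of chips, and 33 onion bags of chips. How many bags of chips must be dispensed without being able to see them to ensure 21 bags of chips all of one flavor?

98

In the worst case we take at most 20 of each flavor, but all 18 sour-cream, all 5 cheddar, and all 14 salt-and-vinegar (fewer than 20), giving 18 + 20 + 5 + 20 + 14 + 20 = 97.
One more bag of chips then forces some flavor to 21, so 97 + 1 = 98.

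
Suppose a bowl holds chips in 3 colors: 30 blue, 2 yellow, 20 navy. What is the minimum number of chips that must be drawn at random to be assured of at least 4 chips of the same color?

Treat the 3 colors as pigeonholes.
In the worst case we take at most 3 of each color, but all 2 yellow (fewer than 3), giving 3 + 2 + 3 = 8.
One more chip then forces some color to 4, so 8 + 1 = 9.

9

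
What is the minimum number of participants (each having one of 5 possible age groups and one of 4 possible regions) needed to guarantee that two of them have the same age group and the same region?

There are 5 × 4 = 20 (age group, region) combinations acting as pigeonholes.
With 20 participants we could place one in each, avoiding any repeat.
One more forces some (age group, region) pair to hold 2, so 20 + 1 = 21.

21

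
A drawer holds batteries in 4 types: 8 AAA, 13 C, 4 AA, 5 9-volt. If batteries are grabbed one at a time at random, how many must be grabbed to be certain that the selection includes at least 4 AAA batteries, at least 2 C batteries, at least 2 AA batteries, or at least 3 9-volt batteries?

8

The worst case stops just short of every target: 3 AAA, 1 C, 1 AA, 2 9-volt — 3 + 1 + 1 + 2 = 7 batteries.
One more battery must push some type to its target, so 7 + 1 = 8.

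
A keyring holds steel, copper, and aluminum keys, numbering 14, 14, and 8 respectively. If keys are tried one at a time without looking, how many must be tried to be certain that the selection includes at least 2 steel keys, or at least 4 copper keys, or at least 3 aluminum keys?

7

Each of the 3 types has its own threshold; avoid all of them simultaneously.
The worst case stops just short of every target: 1 steel, 3 copper, 2 aluminum — 1 + 3 + 2 = 6 keys.
One more key must push some type to its target, so 6 + 1 = 7.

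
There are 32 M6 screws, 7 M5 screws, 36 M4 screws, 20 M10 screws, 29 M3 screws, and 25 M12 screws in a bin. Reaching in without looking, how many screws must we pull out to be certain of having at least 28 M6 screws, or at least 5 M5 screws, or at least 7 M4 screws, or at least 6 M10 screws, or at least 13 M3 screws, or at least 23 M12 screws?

The worst case stops just short of every target: 27 M6, 4 M5, 6 M4, 5 M10, 12 M3, 22 M12 — 27 + 4 + 6 + 5 + 12 + 22 = 76 screws.
One more screw must push some size to its target, so 76 + 1 = 77.

77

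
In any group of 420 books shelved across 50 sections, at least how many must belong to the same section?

9

The 420 books fall into 50 sections.
If each of the 50 sections held at most 8, the total would be at most 50 × 8 = 400 < 420, a contradiction.
So at least one holds ⌈420/50⌉ = 9.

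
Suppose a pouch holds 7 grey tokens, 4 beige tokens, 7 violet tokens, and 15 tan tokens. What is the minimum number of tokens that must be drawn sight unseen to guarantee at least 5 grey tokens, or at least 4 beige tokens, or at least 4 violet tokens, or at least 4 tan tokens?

Each of the 4 colors has its own threshold; avoid all of them simultaneously.
The worst case stops just short of every target: 4 grey, 3 beige, 3 violet, 3 tan — 4 + 3 + 3 + 3 = 13 tokens.
One more token must push some color to its target, so 13 + 1 = 14.

14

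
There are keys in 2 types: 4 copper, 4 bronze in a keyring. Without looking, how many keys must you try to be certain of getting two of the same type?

3

The worst case takes 1 key of each type without reaching 2 of any: 2 × 1 = 2.
The next key must bring some type to 2, so 2 + 1 = 3.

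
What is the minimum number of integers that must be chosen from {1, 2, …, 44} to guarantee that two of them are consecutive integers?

Partition {1, …, 44} into 22 pairs: {1,2}, {3,4}, …, {43,44}.
Choosing 22 integers — say the 22 even numbers 2, 4, …, 44 — takes one from each pair and avoids the property.
Choosing 23 forces two into the same pair by pigeonhole, and those are consecutive. So 23.

23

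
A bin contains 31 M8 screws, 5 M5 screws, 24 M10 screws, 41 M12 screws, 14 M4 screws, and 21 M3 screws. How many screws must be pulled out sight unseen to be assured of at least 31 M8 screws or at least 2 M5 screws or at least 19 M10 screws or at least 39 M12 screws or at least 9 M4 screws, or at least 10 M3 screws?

Each of the 6 sizes has its own threshold; avoid all of them simultaneously.
The worst case stops just short of every target: 30 M8, 1 M5, 18 M10, 38 M12, 8 M4, 9 M3 — 30 + 1 + 18 + 38 + 8 + 9 = 104 screws.
One more screw must push some size to its target, so 104 + 1 = 105.

105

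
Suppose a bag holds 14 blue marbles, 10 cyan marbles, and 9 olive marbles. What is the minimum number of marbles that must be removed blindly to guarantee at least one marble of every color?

25

The hardest color to obtain is olive: we could draw every other marble first — 33 − 9 = 24 marbles — without a single olive one.
The next draw must be olive, so 24 + 1 = 25.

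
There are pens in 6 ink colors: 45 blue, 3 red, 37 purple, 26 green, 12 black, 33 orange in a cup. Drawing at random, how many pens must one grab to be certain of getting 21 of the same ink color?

96

Treat the 6 ink colors as pigeonholes.
In the worst case we take at most 20 of each ink color, but all 3 red and all 12 black (fewer than 20), giving 20 + 3 + 20 + 20 + 12 + 20 = 95.
One more pen then forces some ink color to 21, so 95 + 1 = 96.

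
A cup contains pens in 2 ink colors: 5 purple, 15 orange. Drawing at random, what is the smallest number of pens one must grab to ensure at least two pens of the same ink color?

3

The worst case takes 1 pen of each ink color without reaching 2 of any: 2 × 1 = 2.
The next pen must bring some ink color to 2, so 2 + 1 = 3.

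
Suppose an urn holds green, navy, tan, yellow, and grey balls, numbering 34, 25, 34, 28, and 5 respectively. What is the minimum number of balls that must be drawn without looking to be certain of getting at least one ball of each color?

122

The hardest color to obtain is grey: we could draw every other ball first — 126 − 5 = 121 balls — without a single grey one.
The next draw must be grey, so 121 + 1 = 122.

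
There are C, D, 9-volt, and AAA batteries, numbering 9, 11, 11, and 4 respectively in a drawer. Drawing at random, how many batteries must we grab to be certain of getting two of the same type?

5

Treat the 4 types as pigeonholes.
The worst case takes 1 battery of each type without reaching 2 of any: 4 × 1 = 4.
The next battery must bring some type to 2, so 4 + 1 = 5.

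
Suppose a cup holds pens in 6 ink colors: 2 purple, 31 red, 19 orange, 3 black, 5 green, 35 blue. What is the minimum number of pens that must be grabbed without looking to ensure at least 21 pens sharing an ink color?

In the worst case we take at most 20 of each ink color, but all 2 purple, all 19 orange, all 3 black, and all 5 green (fewer than 20), giving 2 + 20 + 19 + 3 + 5 + 20 = 69.
One more pen then forces some ink color to 21, so 69 + 1 = 70.

70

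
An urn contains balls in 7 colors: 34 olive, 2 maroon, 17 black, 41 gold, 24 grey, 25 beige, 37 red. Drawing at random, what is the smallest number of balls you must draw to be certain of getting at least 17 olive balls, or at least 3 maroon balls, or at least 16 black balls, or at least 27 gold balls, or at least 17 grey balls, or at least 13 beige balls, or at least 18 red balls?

The worst case stops just short of every target: 16 olive, 2 maroon, 15 black, 26 gold, 16 grey, 12 beige, 17 red — 16 + 2 + 15 + 26 + 16 + 12 + 17 = 104 balls.
One more ball must push some color to its target, so 104 + 1 = 105.

105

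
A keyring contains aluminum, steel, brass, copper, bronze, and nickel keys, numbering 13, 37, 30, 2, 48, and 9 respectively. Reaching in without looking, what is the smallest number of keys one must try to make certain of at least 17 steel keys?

To avoid steel keys as long as possible, exhaust the other 5 types first.
The worst case draws every non-steel key first: 13 + 30 + 2 + 48 + 9 = 102.
The next 17 draws are then forced to be steel, giving 102 + 17 = 119.

119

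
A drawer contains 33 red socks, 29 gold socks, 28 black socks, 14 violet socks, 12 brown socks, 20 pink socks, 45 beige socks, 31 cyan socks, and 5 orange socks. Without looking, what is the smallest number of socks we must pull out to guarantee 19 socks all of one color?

140

In the worst case we take at most 18 of each color, but all 14 violet, all 12 brown, and all 5 orange (fewer than 18), giving 18 + 18 + 18 + 14 + 12 + 18 + 18 + 18 + 5 = 139.
One more sock then forces some color to 19, so 139 + 1 = 140.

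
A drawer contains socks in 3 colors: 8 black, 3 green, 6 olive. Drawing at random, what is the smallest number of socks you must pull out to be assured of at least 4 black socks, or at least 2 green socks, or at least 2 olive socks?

Each of the 3 colors has its own threshold; avoid all of them simultaneously.
The worst case stops just short of every target: 3 black, 1 green, 1 olive — 3 + 1 + 1 = 5 socks.
One more sock must push some color to its target, so 5 + 1 = 6.

6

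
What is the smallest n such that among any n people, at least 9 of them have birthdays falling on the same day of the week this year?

57

There are 7 days of the week acting as pigeonholes.
With 7 × 8 = 56 people we could place exactly 8 in each, with no class reaching 9.
One more forces some class to hold 9, so 56 + 1 = 57.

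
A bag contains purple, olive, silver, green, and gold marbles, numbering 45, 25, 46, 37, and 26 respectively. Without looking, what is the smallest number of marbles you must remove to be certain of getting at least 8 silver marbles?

141

The worst case draws every non-silver marble first: 45 + 25 + 37 + 26 = 133.
The next 8 draws are then forced to be silver, giving 133 + 8 = 141.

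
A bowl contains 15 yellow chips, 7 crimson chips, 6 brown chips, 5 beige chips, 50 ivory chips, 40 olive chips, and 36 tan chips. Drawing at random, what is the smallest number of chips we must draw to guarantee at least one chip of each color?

155

The hardest color to obtain is beige: we could draw every other chip first — 159 − 5 = 154 chips — without a single beige one.
The next draw must be beige, so 154 + 1 = 155.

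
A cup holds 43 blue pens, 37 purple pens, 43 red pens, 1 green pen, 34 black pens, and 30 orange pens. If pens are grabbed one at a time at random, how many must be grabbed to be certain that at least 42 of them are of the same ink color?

185

In the worst case we take at most 41 of each ink color, but all 37 purple, all 1 green, all 34 black, and all 30 orange (fewer than 41), giving 41 + 37 + 41 + 1 + 34 + 30 = 184.
One more pen then forces some ink color to 42, so 184 + 1 = 185.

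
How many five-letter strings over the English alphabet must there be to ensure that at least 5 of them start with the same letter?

There are 26 possible first letters acting as pigeonholes.
With 26 × 4 = 104 five-letter strings over the English alphabet we could place exactly 4 in each, with no class reaching 5.
One more forces some class to hold 5, so 104 + 1 = 105.

105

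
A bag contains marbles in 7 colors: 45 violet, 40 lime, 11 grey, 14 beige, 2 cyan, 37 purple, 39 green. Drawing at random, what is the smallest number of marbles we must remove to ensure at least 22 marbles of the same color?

In the worst case we take at most 21 of each color, but all 11 grey, all 14 beige, and all 2 cyan (fewer than 21), giving 21 + 21 + 11 + 14 + 2 + 21 + 21 = 111.
One more marble then forces some color to 22, so 111 + 1 = 112.

112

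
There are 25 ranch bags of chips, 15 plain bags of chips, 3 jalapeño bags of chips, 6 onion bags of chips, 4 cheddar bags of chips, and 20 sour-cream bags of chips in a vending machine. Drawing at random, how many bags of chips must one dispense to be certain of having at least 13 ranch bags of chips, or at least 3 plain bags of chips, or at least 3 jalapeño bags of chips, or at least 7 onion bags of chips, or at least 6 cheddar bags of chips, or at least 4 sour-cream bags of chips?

30

The worst case stops just short of every target: 12 ranch, 2 plain, 2 jalapeño, 6 onion, all 4 cheddar, 3 sour-cream — 12 + 2 + 2 + 6 + 4 + 3 = 29 bags of chips.
One more bag of chips must push some flavor to its target, so 29 + 1 = 30.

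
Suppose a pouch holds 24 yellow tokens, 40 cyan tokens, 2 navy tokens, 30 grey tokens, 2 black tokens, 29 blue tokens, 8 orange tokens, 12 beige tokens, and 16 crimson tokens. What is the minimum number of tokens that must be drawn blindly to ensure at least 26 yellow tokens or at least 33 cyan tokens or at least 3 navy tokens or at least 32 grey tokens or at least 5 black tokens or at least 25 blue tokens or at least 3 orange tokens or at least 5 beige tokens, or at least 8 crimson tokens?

The worst case stops just short of every target: all 24 yellow, 32 cyan, 2 navy, all 30 grey, all 2 black, 24 blue, 2 orange, 4 beige, 7 crimson — 24 + 32 + 2 + 30 + 2 + 24 + 2 + 4 + 7 = 127 tokens.
One more token must push some color to its target, so 127 + 1 = 128.

128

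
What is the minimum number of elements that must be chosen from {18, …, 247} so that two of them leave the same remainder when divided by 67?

68

Group the integers by remainder mod 67; there are 67 residue classes, each nonempty in this range.
Choosing one from each class (67 integers) avoids any shared remainder.
One more choice must repeat a class, so two differ by a multiple of 67. Hence 67 + 1 = 68.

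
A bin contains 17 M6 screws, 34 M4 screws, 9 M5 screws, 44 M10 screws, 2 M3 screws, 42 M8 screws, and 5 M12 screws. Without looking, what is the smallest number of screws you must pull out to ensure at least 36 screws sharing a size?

In the worst case we take at most 35 of each size, but all 17 M6, all 34 M4, all 9 M5, all 2 M3, and all 5 M12 (fewer than 35), giving 17 + 34 + 9 + 35 + 2 + 35 + 5 = 137.
One more screw then forces some size to 36, so 137 + 1 = 138.

138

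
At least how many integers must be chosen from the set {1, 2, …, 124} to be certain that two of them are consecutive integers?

63

Partition {1, …, 124} into 62 pairs: {1,2}, {3,4}, …, {123,124}.
Choosing 62 integers — say the 62 even numbers 2, 4, …, 124 — takes one from each pair and avoids the property.
Choosing 63 forces two into the same pair by pigeonhole, and those are consecutive. So 63.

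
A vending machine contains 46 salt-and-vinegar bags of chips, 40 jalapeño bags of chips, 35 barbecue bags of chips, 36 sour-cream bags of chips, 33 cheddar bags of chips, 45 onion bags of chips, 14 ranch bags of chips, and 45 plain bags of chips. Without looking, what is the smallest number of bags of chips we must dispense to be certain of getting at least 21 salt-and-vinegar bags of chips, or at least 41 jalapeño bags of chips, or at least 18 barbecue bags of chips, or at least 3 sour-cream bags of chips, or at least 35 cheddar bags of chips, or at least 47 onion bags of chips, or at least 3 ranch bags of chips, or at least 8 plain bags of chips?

Each of the 8 flavors has its own threshold; avoid all of them simultaneously.
The worst case stops just short of every target: 20 salt-and-vinegar, 40 jalapeño, 17 barbecue, 2 sour-cream, all 33 cheddar, all 45 onion, 2 ranch, 7 plain — 20 + 40 + 17 + 2 + 33 + 45 + 2 + 7 = 166 bags of chips.
One more bag of chips must push some flavor to its target, so 166 + 1 = 167.

167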